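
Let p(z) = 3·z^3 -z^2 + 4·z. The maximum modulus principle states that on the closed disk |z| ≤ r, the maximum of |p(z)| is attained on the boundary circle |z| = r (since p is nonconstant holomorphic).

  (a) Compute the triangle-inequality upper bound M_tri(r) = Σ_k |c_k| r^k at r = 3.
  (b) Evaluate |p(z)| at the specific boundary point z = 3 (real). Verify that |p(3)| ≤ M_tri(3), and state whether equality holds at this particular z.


Coefficients: c_0 = 0, c_1 = 4, c_2 = -1, c_3 = 3. Radius r = 3.
Part (a). Triangle bound: M_tri(r) = Σ_k |c_k| r^k
  = |0|·3^0 + |4|·3^1 + |-1|·3^2 + |3|·3^3
  = 0 + 12 + 9 + 81 = 102.
This bounds M(r) := max_{|z|=r} |p(z)| from above; equality holds iff all terms c_k z^k can be made to align in phase at a single z on |z|=r.
Part (b). At z = 3 (real, on the circle |z| = r):
  p(3) = (0)·3^0 + (4)·3^1 + (-1)·3^2 + (3)·3^3 = 84.
  |p(3)| = 84.
Check: |p(3)| = 84 ≤ 102 = M_tri(3). ✓ Equality does not hold at z = 3 (the coefficients have mixed signs, so the terms do not all align in phase there).

M_tri(3) = 102; |p(3)| = 84; equality at z=3: no.


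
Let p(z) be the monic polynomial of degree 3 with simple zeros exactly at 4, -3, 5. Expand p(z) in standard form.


The polynomial is p(z) = ∏_{α ∈ S} (z − α), where S = {4, -3, 5}.
Expanding the product yields: p(z) = z^3 -6·z^2 -7·z + 60.
The resulting polynomial has degree 3 and real coefficients as required.

p(z) = z^3 -6·z^2 -7·z + 60.


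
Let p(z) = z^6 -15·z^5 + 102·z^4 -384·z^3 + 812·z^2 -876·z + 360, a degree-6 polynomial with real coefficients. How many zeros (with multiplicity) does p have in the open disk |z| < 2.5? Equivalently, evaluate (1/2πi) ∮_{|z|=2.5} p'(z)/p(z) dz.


The zeros of p are: 1, (3 + 1i), (3 - 1i), (3 + 3i), (3 - 3i), 2.
Their magnitudes are: 1, 3.162, 3.162, 4.243, 4.243, 2.
Zeros with |z| < R = 2.5: 1, 2.
Count = 2.
By the argument principle, (1/2πi) ∮_{|z|=R} p'(z)/p(z) dz equals exactly this count.

Number of zeros inside |z| < 2.5: 2.


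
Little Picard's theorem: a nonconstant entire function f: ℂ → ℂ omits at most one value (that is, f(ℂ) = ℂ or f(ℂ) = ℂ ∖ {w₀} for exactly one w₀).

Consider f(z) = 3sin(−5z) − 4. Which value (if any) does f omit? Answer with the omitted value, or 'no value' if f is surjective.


Little Picard bounds the complement of f(ℂ) to at most one point.
sin is entire and surjective onto ℂ: for every w ∈ ℂ, sin(ζ) = w has a solution ζ ∈ ℂ (e.g., via the complex inverse arcsin). With ζ = −5z this gives z = ζ/(-5). Then 3·sin(−5z) takes every value in 3·ℂ = ℂ, and adding -4 is a bijection of ℂ. So f is surjective and omits no value. (Note: only on the real line is sin bounded by [−1, 1].)

Omitted value: no value.


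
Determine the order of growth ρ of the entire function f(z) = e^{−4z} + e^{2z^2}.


Each summand is entire of order 1 and 2 respectively (as in the single-exponential case). The order of a sum is at most the max of the orders, so ρ ≤ 2. For the lower bound: on |z|=r choose arg z so that 2z^2 is real positive; then |e^{2z^2}| = e^{2r^2} while |e^{-4z}| ≤ e^{4r^1} = o(e^{2r^2}). So |f| ≥ e^{2r^2}(1 − o(1)) and ρ ≥ 2. Hence ρ = max(1, 2) = 2.
Therefore ρ = 2.

Order ρ = 2.


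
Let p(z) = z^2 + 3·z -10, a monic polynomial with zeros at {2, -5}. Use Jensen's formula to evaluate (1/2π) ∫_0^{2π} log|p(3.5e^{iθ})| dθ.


Zeros: -5, 2; r = 3.5.
Inside |z| < r: 2. Outside (|z| ≥ r): -5.
p(0) = -10, so log|p(0)| = log(10) = 2.3026.
Apply Jensen: I(r) = log|p(0)| + Σ_k log(r/|z_k|), summed over zeros inside |z| < r.
  log(r/|z_k|) for z_k = 2: log(3.5/2) = 0.5596
  Outside zeros (-5) contribute nothing to the Jensen sum.
Sum over inside zeros: 0.5596.
I(r) = log|p(0)| + (inside sum) = 2.3026 + 0.5596 = 2.8622.
Note: since some zeros are outside |z| ≤ r, the simplified n·log(r) form does NOT apply — only the inside zeros contribute.

I(r) ≈ 2.8622.


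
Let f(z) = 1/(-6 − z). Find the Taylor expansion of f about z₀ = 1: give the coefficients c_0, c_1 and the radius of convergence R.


Let w = z − z₀, so z = z₀ + w.
Then -6 − z = -6 − (z₀ + w) = (-6 − z₀) − w = -7 − w.
f(z) = 1/(-7 − w) = (1/(-7)) · 1/(1 − w/(-7)) = Σ_{n≥0} w^n / (-7)^(n+1).
So c_n = 1/(-7)^(n+1):
  c_0 = 1/(-7)^1 = -1/7.
  c_1 = 1/(-7)^2 = 1/49.
The series is valid for |w/d| < 1, i.e. |z − z₀| < |d|.
Radius of convergence: R = |-6 − z₀| = |-7| = 7 (distance from z₀ to the singularity z = -6).

c_0 = -1/7, c_1 = 1/49; R = 7.


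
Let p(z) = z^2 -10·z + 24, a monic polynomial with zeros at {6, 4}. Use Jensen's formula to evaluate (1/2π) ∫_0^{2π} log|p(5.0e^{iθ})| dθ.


Zeros: 4, 6; r = 5.0.
Inside |z| < r: 4. Outside (|z| ≥ r): 6.
p(0) = 24, so log|p(0)| = log(24) = 3.1781.
Apply Jensen: I(r) = log|p(0)| + Σ_k log(r/|z_k|), summed over zeros inside |z| < r.
  log(r/|z_k|) for z_k = 4: log(5.0/4) = 0.2231
  Outside zeros (6) contribute nothing to the Jensen sum.
Sum over inside zeros: 0.2231.
I(r) = log|p(0)| + (inside sum) = 3.1781 + 0.2231 = 3.4012.
Note: since some zeros are outside |z| ≤ r, the simplified n·log(r) form does NOT apply — only the inside zeros contribute.

I(r) ≈ 3.4012.


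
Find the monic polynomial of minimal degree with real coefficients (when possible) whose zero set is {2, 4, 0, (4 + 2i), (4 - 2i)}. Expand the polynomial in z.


The polynomial is p(z) = ∏_{α ∈ S} (z − α), where S = {2, 4, 0, (4 + 2i), (4 - 2i)}.
Expanding the product yields: p(z) = z^5 -14·z^4 + 76·z^3 -184·z^2 + 160·z.
Note conjugate pairs combine to real quadratics: (z − (4+2i))(z − (4−2i)) = z² − 8z + 20.
The resulting polynomial has degree 5 and real coefficients as required.

p(z) = z^5 -14·z^4 + 76·z^3 -184·z^2 + 160·z.


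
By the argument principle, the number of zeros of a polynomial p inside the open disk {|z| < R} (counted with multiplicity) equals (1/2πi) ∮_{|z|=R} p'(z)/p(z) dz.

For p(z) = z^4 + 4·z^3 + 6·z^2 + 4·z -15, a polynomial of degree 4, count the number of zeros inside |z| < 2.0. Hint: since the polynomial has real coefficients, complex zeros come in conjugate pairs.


The zeros of p are: (-1 + 2i), (-1 - 2i), 1, -3.
Their magnitudes are: 2.236, 2.236, 1, 3.
Zeros with |z| < R = 2.0: 1.
Count = 1.
By the argument principle, (1/2πi) ∮_{|z|=R} p'(z)/p(z) dz equals exactly this count.

Number of zeros inside |z| < 2.0: 1.


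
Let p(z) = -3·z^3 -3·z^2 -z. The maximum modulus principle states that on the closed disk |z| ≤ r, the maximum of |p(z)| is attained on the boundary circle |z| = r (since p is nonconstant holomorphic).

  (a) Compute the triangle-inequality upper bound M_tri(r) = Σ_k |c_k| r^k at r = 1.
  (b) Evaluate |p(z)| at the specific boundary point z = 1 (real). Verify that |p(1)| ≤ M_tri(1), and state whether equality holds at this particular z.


Coefficients: c_0 = 0, c_1 = -1, c_2 = -3, c_3 = -3. Radius r = 1.
Part (a). Triangle bound: M_tri(r) = Σ_k |c_k| r^k
  = |0|·1^0 + |-1|·1^1 + |-3|·1^2 + |-3|·1^3
  = 0 + 1 + 3 + 3 = 7.
This bounds M(r) := max_{|z|=r} |p(z)| from above; equality holds iff all terms c_k z^k can be made to align in phase at a single z on |z|=r.
Part (b). At z = 1 (real, on the circle |z| = r):
  p(1) = (0)·1^0 + (-1)·1^1 + (-3)·1^2 + (-3)·1^3 = -7.
  |p(1)| = 7.
Since all nonzero coefficients share the same sign, |p(1)| = 7 = M_tri(1); the triangle bound is attained at z = 1, so in fact M(r) = 7.

M_tri(1) = 7; |p(1)| = 7; equality at z=1: yes.


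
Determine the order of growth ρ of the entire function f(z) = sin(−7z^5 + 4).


Write sin(w) = (e^{iw} ± e^{−iw})/(2 or 2i), so |sin(w)| ≤ e^{|w|}. With w = −7z^5 + 4, |w| ≤ 7r^5 + 4 on |z|=r, giving M(r) ≤ e^{7r^5 + 4} and ρ ≤ 5. For the lower bound, choose z on |z|=r with -7z^5 purely imaginary of modulus 7r^5; then |sin(−7z^5 + 4)| grows like e^{7r^5}/2, so ρ ≥ 5. Hence ρ = 5.
Therefore ρ = 5.

Order ρ = 5.


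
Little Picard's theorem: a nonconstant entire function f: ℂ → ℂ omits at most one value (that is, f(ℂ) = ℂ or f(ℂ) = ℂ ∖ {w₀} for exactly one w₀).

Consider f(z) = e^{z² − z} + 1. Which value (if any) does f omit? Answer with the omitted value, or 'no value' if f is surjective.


Little Picard bounds the complement of f(ℂ) to at most one point.
The exponent g(z) = z² − z is a nonconstant polynomial, hence surjective onto ℂ. So e^{g(z)} takes every value in {e^w : w ∈ ℂ} = ℂ ∖ {0}. Adding 1 shifts the range to ℂ ∖ {1}. f omits exactly 1.

Omitted value: 1.


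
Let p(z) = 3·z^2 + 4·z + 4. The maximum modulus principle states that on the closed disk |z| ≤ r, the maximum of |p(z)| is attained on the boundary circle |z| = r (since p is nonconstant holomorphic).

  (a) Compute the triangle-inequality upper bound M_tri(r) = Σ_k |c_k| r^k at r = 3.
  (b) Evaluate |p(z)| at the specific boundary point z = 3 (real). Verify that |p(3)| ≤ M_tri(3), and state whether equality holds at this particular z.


Coefficients: c_0 = 4, c_1 = 4, c_2 = 3. Radius r = 3.
Part (a). Triangle bound: M_tri(r) = Σ_k |c_k| r^k
  = |4|·3^0 + |4|·3^1 + |3|·3^2
  = 4 + 12 + 27 = 43.
This bounds M(r) := max_{|z|=r} |p(z)| from above; equality holds iff all terms c_k z^k can be made to align in phase at a single z on |z|=r.
Part (b). At z = 3 (real, on the circle |z| = r):
  p(3) = (4)·3^0 + (4)·3^1 + (3)·3^2 = 43.
  |p(3)| = 43.
Since all nonzero coefficients share the same sign, |p(3)| = 43 = M_tri(3); the triangle bound is attained at z = 3, so in fact M(r) = 43.

M_tri(3) = 43; |p(3)| = 43; equality at z=3: yes.


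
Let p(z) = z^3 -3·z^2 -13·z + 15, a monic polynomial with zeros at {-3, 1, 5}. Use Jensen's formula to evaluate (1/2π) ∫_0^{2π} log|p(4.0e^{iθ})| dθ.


Zeros: -3, 1, 5; r = 4.0.
Inside |z| < r: -3, 1. Outside (|z| ≥ r): 5.
p(0) = 15, so log|p(0)| = log(15) = 2.7081.
Apply Jensen: I(r) = log|p(0)| + Σ_k log(r/|z_k|), summed over zeros inside |z| < r.
  log(r/|z_k|) for z_k = -3: log(4.0/3) = 0.2877
  log(r/|z_k|) for z_k = 1: log(4.0/1) = 1.3863
  Outside zeros (5) contribute nothing to the Jensen sum.
Sum over inside zeros: 1.6740.
I(r) = log|p(0)| + (inside sum) = 2.7081 + 1.6740 = 4.3820.
Note: since some zeros are outside |z| ≤ r, the simplified n·log(r) form does NOT apply — only the inside zeros contribute.

I(r) ≈ 4.3820.


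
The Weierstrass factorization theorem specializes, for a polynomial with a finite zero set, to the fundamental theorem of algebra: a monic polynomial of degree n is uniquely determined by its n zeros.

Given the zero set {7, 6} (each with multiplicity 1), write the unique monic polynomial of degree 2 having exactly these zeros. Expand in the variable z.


The polynomial is p(z) = ∏_{α ∈ S} (z − α), where S = {7, 6}.
Expanding the product yields: p(z) = z^2 -13·z + 42.
The resulting polynomial has degree 2 and real coefficients as required.

p(z) = z^2 -13·z + 42.


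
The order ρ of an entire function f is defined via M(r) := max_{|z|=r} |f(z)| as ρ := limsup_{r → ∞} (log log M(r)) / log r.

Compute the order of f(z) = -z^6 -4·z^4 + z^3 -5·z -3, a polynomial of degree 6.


|f(z)| ≤ Σ|c_k|·r^k = O(r^6) as r → ∞. Polynomial growth is O(e^{r^ε}) for every ε > 0 (since r^6/e^{r^ε} → 0), so ρ ≤ ε for all ε > 0, i.e. ρ = 0. Every nonconstant polynomial has order 0.
Therefore ρ = 0.

Order ρ = 0.


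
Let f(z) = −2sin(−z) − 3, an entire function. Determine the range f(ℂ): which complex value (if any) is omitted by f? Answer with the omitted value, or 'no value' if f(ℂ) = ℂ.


Little Picard bounds the complement of f(ℂ) to at most one point.
sin is entire and surjective onto ℂ: for every w ∈ ℂ, sin(ζ) = w has a solution ζ ∈ ℂ (e.g., via the complex inverse arcsin). With ζ = −z this gives z = ζ/(-1). Then -2·sin(−z) takes every value in -2·ℂ = ℂ, and adding -3 is a bijection of ℂ. So f is surjective and omits no value. (Note: only on the real line is sin bounded by [−1, 1].)

Omitted value: no value.


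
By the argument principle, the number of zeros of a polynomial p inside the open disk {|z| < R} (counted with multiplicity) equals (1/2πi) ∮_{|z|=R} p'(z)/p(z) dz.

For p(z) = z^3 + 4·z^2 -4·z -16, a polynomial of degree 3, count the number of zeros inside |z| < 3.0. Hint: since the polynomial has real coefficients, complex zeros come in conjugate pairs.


The zeros of p are: 2, -4, -2.
Their magnitudes are: 2, 4, 2.
Zeros with |z| < R = 3.0: 2, -2.
Count = 2.
By the argument principle, (1/2πi) ∮_{|z|=R} p'(z)/p(z) dz equals exactly this count.

Number of zeros inside |z| < 3.0: 2.


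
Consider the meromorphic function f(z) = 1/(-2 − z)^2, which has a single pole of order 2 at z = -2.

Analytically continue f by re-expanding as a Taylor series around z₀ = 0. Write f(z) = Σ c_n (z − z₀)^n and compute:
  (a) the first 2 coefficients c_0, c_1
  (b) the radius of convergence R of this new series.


Let w = z − z₀, so z = z₀ + w.
Then -2 − z = -2 − (z₀ + w) = (-2 − z₀) − w = -2 − w.
f(z) = 1/(-2 − w)^2 = (1/(-2)^2) · (1 − w/(-2))^{−2}.
By the binomial series (1−u)^{−2} = Σ_{n≥0} C(n+1, 1) u^n for |u|<1, with u = w/(-2):
  c_n = C(n+1, 1) / (-2)^(n+2).
  c_0 = 1/(-2)^2 = 1/4.
  c_1 = 2/(-2)^3 = -1/4.
The series is valid for |w/d| < 1, i.e. |z − z₀| < |d|.
Radius of convergence: R = |-2 − z₀| = |-2| = 2 (distance from z₀ to the singularity z = -2).

c_0 = 1/4, c_1 = -1/4; R = 2.


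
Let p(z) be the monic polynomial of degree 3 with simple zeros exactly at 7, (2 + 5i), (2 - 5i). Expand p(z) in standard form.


The polynomial is p(z) = ∏_{α ∈ S} (z − α), where S = {7, (2 + 5i), (2 - 5i)}.
Expanding the product yields: p(z) = z^3 -11·z^2 + 57·z -203.
Note conjugate pairs combine to real quadratics: (z − (2+5i))(z − (2−5i)) = z² − 4z + 29.
The resulting polynomial has degree 3 and real coefficients as required.

p(z) = z^3 -11·z^2 + 57·z -203.


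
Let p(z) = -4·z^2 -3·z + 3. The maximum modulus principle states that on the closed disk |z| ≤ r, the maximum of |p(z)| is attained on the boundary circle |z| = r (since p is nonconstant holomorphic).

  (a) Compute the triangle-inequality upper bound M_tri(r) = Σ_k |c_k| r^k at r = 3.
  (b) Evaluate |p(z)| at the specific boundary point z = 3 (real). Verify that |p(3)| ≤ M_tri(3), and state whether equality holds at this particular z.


Coefficients: c_0 = 3, c_1 = -3, c_2 = -4. Radius r = 3.
Part (a). Triangle bound: M_tri(r) = Σ_k |c_k| r^k
  = |3|·3^0 + |-3|·3^1 + |-4|·3^2
  = 3 + 9 + 36 = 48.
This bounds M(r) := max_{|z|=r} |p(z)| from above; equality holds iff all terms c_k z^k can be made to align in phase at a single z on |z|=r.
Part (b). At z = 3 (real, on the circle |z| = r):
  p(3) = (3)·3^0 + (-3)·3^1 + (-4)·3^2 = -42.
  |p(3)| = 42.
Check: |p(3)| = 42 ≤ 48 = M_tri(3). ✓ Equality does not hold at z = 3 (the coefficients have mixed signs, so the terms do not all align in phase there).

M_tri(3) = 48; |p(3)| = 42; equality at z=3: no.


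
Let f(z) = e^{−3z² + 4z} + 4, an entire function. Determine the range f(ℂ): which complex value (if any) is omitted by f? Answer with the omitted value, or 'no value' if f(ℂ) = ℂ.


Little Picard bounds the complement of f(ℂ) to at most one point.
The exponent g(z) = −3z² + 4z is a nonconstant polynomial, hence surjective onto ℂ. So e^{g(z)} takes every value in {e^w : w ∈ ℂ} = ℂ ∖ {0}. Adding 4 shifts the range to ℂ ∖ {4}. f omits exactly 4.

Omitted value: 4.


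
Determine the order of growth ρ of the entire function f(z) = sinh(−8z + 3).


sinh(w) is a linear combination of e^{iw} and e^{−iw} (or e^w, e^{−w} in the hyperbolic case), so |sinh(w)| ≤ e^{|w|}. With w = −8z + 3, |w| ≤ 8|z| + 3 = 8r + 3 on |z| = r, giving M(r) ≤ e^{8r + 3}, so ρ ≤ 1. On a suitable ray (z = it for sin/cos; z = t for sinh/cosh, t real → ∞), |sinh(−8z + 3)| grows like e^{8|t|}/2, so ρ ≥ 1. Hence ρ = 1.
Therefore ρ = 1.

Order ρ = 1.


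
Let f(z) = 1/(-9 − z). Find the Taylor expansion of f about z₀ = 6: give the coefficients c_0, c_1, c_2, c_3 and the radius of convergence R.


Let w = z − z₀, so z = z₀ + w.
Then -9 − z = -9 − (z₀ + w) = (-9 − z₀) − w = -15 − w.
f(z) = 1/(-15 − w) = (1/(-15)) · 1/(1 − w/(-15)) = Σ_{n≥0} w^n / (-15)^(n+1).
So c_n = 1/(-15)^(n+1):
  c_0 = 1/(-15)^1 = -1/15.
  c_1 = 1/(-15)^2 = 1/225.
  c_2 = 1/(-15)^3 = -1/3375.
  c_3 = 1/(-15)^4 = 1/50625.
The series is valid for |w/d| < 1, i.e. |z − z₀| < |d|.
Radius of convergence: R = |-9 − z₀| = |-15| = 15 (distance from z₀ to the singularity z = -9).

c_0 = -1/15, c_1 = 1/225, c_2 = -1/3375, c_3 = 1/50625; R = 15.


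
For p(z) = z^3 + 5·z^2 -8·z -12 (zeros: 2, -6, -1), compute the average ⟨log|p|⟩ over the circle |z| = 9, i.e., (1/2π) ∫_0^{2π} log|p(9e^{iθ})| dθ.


Zeros: -6, -1, 2; r = 9.
Inside |z| < r: -6, -1, 2. Outside (|z| ≥ r): ∅.
p(0) = -12, so log|p(0)| = log(12) = 2.4849.
Apply Jensen: I(r) = log|p(0)| + Σ_k log(r/|z_k|), summed over zeros inside |z| < r.
  log(r/|z_k|) for z_k = 2: log(9/2) = 1.5041
  log(r/|z_k|) for z_k = -6: log(9/6) = 0.4055
  log(r/|z_k|) for z_k = -1: log(9/1) = 2.1972
Sum over inside zeros: 4.1068.
I(r) = log|p(0)| + (inside sum) = 2.4849 + 4.1068 = 6.5917.
Closed form (all zeros inside, monic): I(r) = n·log(r) = 3·log(9) = 6.5917. ✓

I(r) ≈ 6.5917.


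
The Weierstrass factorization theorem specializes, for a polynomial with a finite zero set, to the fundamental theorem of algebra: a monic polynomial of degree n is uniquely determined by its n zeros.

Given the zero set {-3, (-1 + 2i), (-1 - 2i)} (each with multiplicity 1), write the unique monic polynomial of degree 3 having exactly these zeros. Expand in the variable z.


The polynomial is p(z) = ∏_{α ∈ S} (z − α), where S = {-3, (-1 + 2i), (-1 - 2i)}.
Expanding the product yields: p(z) = z^3 + 5·z^2 + 11·z + 15.
Note conjugate pairs combine to real quadratics: (z − (-1+2i))(z − (-1−2i)) = z² + 2z + 5.
The resulting polynomial has degree 3 and real coefficients as required.

p(z) = z^3 + 5·z^2 + 11·z + 15.


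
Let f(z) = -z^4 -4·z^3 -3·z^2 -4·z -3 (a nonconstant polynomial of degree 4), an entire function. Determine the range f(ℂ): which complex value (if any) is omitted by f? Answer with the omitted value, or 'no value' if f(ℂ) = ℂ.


Little Picard bounds the complement of f(ℂ) to at most one point.
For every w ∈ ℂ, the equation p(z) − w = 0 is a nonconstant polynomial in z and hence has at least one root by the fundamental theorem of algebra. So p is surjective onto ℂ, omitting no value.

Omitted value: no value.


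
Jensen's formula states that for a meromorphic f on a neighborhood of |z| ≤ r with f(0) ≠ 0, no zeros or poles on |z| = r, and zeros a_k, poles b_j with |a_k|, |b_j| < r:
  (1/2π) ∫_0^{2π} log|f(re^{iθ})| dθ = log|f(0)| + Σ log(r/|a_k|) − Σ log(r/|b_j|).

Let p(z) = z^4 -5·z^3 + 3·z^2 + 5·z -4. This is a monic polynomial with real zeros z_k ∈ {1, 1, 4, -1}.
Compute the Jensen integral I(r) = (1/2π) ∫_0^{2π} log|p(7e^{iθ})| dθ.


Zeros: -1, 1, 1, 4; r = 7.
Inside |z| < r: -1, 1, 1, 4. Outside (|z| ≥ r): ∅.
p(0) = -4, so log|p(0)| = log(4) = 1.3863.
Apply Jensen: I(r) = log|p(0)| + Σ_k log(r/|z_k|), summed over zeros inside |z| < r.
  log(r/|z_k|) for z_k = 1: log(7/1) = 1.9459
  log(r/|z_k|) for z_k = 1: log(7/1) = 1.9459
  log(r/|z_k|) for z_k = 4: log(7/4) = 0.5596
  log(r/|z_k|) for z_k = -1: log(7/1) = 1.9459
Sum over inside zeros: 6.3973.
I(r) = log|p(0)| + (inside sum) = 1.3863 + 6.3973 = 7.7836.
Closed form (all zeros inside, monic): I(r) = n·log(r) = 4·log(7) = 7.7836. ✓

I(r) ≈ 7.7836.


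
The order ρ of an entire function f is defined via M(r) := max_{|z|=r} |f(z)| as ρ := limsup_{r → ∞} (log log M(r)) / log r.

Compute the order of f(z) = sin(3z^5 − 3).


Write sin(w) = (e^{iw} ± e^{−iw})/(2 or 2i), so |sin(w)| ≤ e^{|w|}. With w = 3z^5 − 3, |w| ≤ 3r^5 + 3 on |z|=r, giving M(r) ≤ e^{3r^5 + 3} and ρ ≤ 5. For the lower bound, choose z on |z|=r with 3z^5 purely imaginary of modulus 3r^5; then |sin(3z^5 − 3)| grows like e^{3r^5}/2, so ρ ≥ 5. Hence ρ = 5.
Therefore ρ = 5.

Order ρ = 5.


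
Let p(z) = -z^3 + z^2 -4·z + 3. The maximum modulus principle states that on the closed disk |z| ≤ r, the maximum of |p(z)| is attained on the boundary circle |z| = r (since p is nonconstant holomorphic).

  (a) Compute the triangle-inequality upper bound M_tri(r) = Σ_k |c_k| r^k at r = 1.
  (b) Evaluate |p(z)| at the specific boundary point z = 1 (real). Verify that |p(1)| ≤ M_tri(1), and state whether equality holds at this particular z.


Coefficients: c_0 = 3, c_1 = -4, c_2 = 1, c_3 = -1. Radius r = 1.
Part (a). Triangle bound: M_tri(r) = Σ_k |c_k| r^k
  = |3|·1^0 + |-4|·1^1 + |1|·1^2 + |-1|·1^3
  = 3 + 4 + 1 + 1 = 9.
This bounds M(r) := max_{|z|=r} |p(z)| from above; equality holds iff all terms c_k z^k can be made to align in phase at a single z on |z|=r.
Part (b). At z = 1 (real, on the circle |z| = r):
  p(1) = (3)·1^0 + (-4)·1^1 + (1)·1^2 + (-1)·1^3 = -1.
  |p(1)| = 1.
Check: |p(1)| = 1 ≤ 9 = M_tri(1). ✓ Equality does not hold at z = 1 (the coefficients have mixed signs, so the terms do not all align in phase there).

M_tri(1) = 9; |p(1)| = 1; equality at z=1: no.


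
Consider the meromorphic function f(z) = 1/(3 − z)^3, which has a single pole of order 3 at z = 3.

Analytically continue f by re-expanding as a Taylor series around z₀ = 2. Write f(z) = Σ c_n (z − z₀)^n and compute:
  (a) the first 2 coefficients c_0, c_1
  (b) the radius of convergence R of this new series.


Let w = z − z₀, so z = z₀ + w.
Then 3 − z = 3 − (z₀ + w) = (3 − z₀) − w = 1 − w.
f(z) = 1/(1 − w)^3 = (1/(1)^3) · (1 − w/(1))^{−3}.
By the binomial series (1−u)^{−3} = Σ_{n≥0} C(n+2, 2) u^n for |u|<1, with u = w/(1):
  c_n = C(n+2, 2) / (1)^(n+3).
  c_0 = 1/(1)^3 = 1.
  c_1 = 3/(1)^4 = 3.
The series is valid for |w/d| < 1, i.e. |z − z₀| < |d|.
Radius of convergence: R = |3 − z₀| = |1| = 1 (distance from z₀ to the singularity z = 3).

c_0 = 1, c_1 = 3; R = 1.


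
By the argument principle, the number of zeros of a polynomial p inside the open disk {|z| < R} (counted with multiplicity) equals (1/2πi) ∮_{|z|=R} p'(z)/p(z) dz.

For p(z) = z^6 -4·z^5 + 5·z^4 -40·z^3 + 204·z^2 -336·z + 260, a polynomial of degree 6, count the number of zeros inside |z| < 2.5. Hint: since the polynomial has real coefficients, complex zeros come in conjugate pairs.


The zeros of p are: (1 + 1i), (1 - 1i), (3 + 1i), (3 - 1i), (-2 + 3i), (-2 - 3i).
Their magnitudes are: 1.414, 1.414, 3.162, 3.162, 3.606, 3.606.
Zeros with |z| < R = 2.5: (1 + 1i), (1 - 1i).
Count = 2.
By the argument principle, (1/2πi) ∮_{|z|=R} p'(z)/p(z) dz equals exactly this count.

Number of zeros inside |z| < 2.5: 2.


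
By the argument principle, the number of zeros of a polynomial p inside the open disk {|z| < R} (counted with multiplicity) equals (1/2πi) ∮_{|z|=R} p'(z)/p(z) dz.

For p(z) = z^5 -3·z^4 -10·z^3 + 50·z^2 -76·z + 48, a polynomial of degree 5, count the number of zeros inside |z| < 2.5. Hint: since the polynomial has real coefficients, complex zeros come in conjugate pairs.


The zeros of p are: 2, (1 + 1i), (1 - 1i), -4, 3.
Their magnitudes are: 2, 1.414, 1.414, 4, 3.
Zeros with |z| < R = 2.5: 2, (1 + 1i), (1 - 1i).
Count = 3.
By the argument principle, (1/2πi) ∮_{|z|=R} p'(z)/p(z) dz equals exactly this count.

Number of zeros inside |z| < 2.5: 3.


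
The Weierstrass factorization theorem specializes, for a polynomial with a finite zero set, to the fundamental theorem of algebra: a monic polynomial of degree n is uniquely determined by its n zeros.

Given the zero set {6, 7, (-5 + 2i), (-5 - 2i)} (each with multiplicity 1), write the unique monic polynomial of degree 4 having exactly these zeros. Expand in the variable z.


The polynomial is p(z) = ∏_{α ∈ S} (z − α), where S = {6, 7, (-5 + 2i), (-5 - 2i)}.
Expanding the product yields: p(z) = z^4 -3·z^3 -59·z^2 + 43·z + 1218.
Note conjugate pairs combine to real quadratics: (z − (-5+2i))(z − (-5−2i)) = z² + 10z + 29.
The resulting polynomial has degree 4 and real coefficients as required.

p(z) = z^4 -3·z^3 -59·z^2 + 43·z + 1218.


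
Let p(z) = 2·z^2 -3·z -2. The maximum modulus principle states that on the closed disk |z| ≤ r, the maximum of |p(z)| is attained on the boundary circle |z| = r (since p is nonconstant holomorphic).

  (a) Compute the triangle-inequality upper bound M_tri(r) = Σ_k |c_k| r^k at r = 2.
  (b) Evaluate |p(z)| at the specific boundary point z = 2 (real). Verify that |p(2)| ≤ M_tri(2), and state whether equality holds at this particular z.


Coefficients: c_0 = -2, c_1 = -3, c_2 = 2. Radius r = 2.
Part (a). Triangle bound: M_tri(r) = Σ_k |c_k| r^k
  = |-2|·2^0 + |-3|·2^1 + |2|·2^2
  = 2 + 6 + 8 = 16.
This bounds M(r) := max_{|z|=r} |p(z)| from above; equality holds iff all terms c_k z^k can be made to align in phase at a single z on |z|=r.
Part (b). At z = 2 (real, on the circle |z| = r):
  p(2) = (-2)·2^0 + (-3)·2^1 + (2)·2^2 = 0.
  |p(2)| = 0.
Check: |p(2)| = 0 ≤ 16 = M_tri(2). ✓ Equality does not hold at z = 2 (the coefficients have mixed signs, so the terms do not all align in phase there).

M_tri(2) = 16; |p(2)| = 0; equality at z=2: no.


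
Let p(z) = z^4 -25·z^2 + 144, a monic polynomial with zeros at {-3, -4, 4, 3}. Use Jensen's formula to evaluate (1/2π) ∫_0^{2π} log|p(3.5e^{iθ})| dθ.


Zeros: -4, -3, 3, 4; r = 3.5.
Inside |z| < r: -3, 3. Outside (|z| ≥ r): -4, 4.
p(0) = 144, so log|p(0)| = log(144) = 4.9698.
Apply Jensen: I(r) = log|p(0)| + Σ_k log(r/|z_k|), summed over zeros inside |z| < r.
  log(r/|z_k|) for z_k = -3: log(3.5/3) = 0.1542
  log(r/|z_k|) for z_k = 3: log(3.5/3) = 0.1542
  Outside zeros (-4, 4) contribute nothing to the Jensen sum.
Sum over inside zeros: 0.3083.
I(r) = log|p(0)| + (inside sum) = 4.9698 + 0.3083 = 5.2781.
Note: since some zeros are outside |z| ≤ r, the simplified n·log(r) form does NOT apply — only the inside zeros contribute.

I(r) ≈ 5.2781.


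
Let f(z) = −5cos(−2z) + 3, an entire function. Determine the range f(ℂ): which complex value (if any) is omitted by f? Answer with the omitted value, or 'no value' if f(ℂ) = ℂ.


Little Picard bounds the complement of f(ℂ) to at most one point.
cos is entire and surjective onto ℂ: for every w ∈ ℂ, cos(ζ) = w has a solution ζ ∈ ℂ (e.g., via the complex inverse arccos). With ζ = −2z this gives z = ζ/(-2). Then -5·cos(−2z) takes every value in -5·ℂ = ℂ, and adding 3 is a bijection of ℂ. So f is surjective and omits no value. (Note: only on the real line is cos bounded by [−1, 1].)

Omitted value: no value.


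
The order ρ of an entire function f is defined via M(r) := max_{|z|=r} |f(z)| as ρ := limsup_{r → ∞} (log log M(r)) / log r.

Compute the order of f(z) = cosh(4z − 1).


cosh(w) is a linear combination of e^{iw} and e^{−iw} (or e^w, e^{−w} in the hyperbolic case), so |cosh(w)| ≤ e^{|w|}. With w = 4z − 1, |w| ≤ 4|z| + 1 = 4r + 1 on |z| = r, giving M(r) ≤ e^{4r + 1}, so ρ ≤ 1. On a suitable ray (z = it for sin/cos; z = t for sinh/cosh, t real → ∞), |cosh(4z − 1)| grows like e^{4|t|}/2, so ρ ≥ 1. Hence ρ = 1.
Therefore ρ = 1.

Order ρ = 1.


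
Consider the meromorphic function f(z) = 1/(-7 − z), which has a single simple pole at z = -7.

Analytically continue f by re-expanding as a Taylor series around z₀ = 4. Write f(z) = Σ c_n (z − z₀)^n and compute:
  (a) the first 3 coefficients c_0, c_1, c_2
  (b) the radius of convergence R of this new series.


Let w = z − z₀, so z = z₀ + w.
Then -7 − z = -7 − (z₀ + w) = (-7 − z₀) − w = -11 − w.
f(z) = 1/(-11 − w) = (1/(-11)) · 1/(1 − w/(-11)) = Σ_{n≥0} w^n / (-11)^(n+1).
So c_n = 1/(-11)^(n+1):
  c_0 = 1/(-11)^1 = -1/11.
  c_1 = 1/(-11)^2 = 1/121.
  c_2 = 1/(-11)^3 = -1/1331.
The series is valid for |w/d| < 1, i.e. |z − z₀| < |d|.
Radius of convergence: R = |-7 − z₀| = |-11| = 11 (distance from z₀ to the singularity z = -7).

c_0 = -1/11, c_1 = 1/121, c_2 = -1/1331; R = 11.


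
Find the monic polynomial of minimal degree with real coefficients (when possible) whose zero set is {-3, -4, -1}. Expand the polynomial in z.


The polynomial is p(z) = ∏_{α ∈ S} (z − α), where S = {-3, -4, -1}.
Expanding the product yields: p(z) = z^3 + 8·z^2 + 19·z + 12.
The resulting polynomial has degree 3 and real coefficients as required.

p(z) = z^3 + 8·z^2 + 19·z + 12.


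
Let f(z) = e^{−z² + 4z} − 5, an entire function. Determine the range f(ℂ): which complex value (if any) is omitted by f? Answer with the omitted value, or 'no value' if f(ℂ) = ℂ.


Little Picard bounds the complement of f(ℂ) to at most one point.
The exponent g(z) = −z² + 4z is a nonconstant polynomial, hence surjective onto ℂ. So e^{g(z)} takes every value in {e^w : w ∈ ℂ} = ℂ ∖ {0}. Adding -5 shifts the range to ℂ ∖ {-5}. f omits exactly -5.

Omitted value: -5.


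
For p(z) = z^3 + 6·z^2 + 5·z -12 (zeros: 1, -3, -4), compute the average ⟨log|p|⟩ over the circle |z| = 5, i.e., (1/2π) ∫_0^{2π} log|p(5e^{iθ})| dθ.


Zeros: -4, -3, 1; r = 5.
Inside |z| < r: -4, -3, 1. Outside (|z| ≥ r): ∅.
p(0) = -12, so log|p(0)| = log(12) = 2.4849.
Apply Jensen: I(r) = log|p(0)| + Σ_k log(r/|z_k|), summed over zeros inside |z| < r.
  log(r/|z_k|) for z_k = 1: log(5/1) = 1.6094
  log(r/|z_k|) for z_k = -3: log(5/3) = 0.5108
  log(r/|z_k|) for z_k = -4: log(5/4) = 0.2231
Sum over inside zeros: 2.3434.
I(r) = log|p(0)| + (inside sum) = 2.4849 + 2.3434 = 4.8283.
Closed form (all zeros inside, monic): I(r) = n·log(r) = 3·log(5) = 4.8283. ✓

I(r) ≈ 4.8283.


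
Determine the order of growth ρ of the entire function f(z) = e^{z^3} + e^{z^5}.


Each summand is entire of order 3 and 5 respectively (as in the single-exponential case). The order of a sum is at most the max of the orders, so ρ ≤ 5. For the lower bound: on |z|=r choose arg z so that 1z^5 is real positive; then |e^{1z^5}| = e^{1r^5} while |e^{1z^3}| ≤ e^{1r^3} = o(e^{1r^5}). So |f| ≥ e^{1r^5}(1 − o(1)) and ρ ≥ 5. Hence ρ = max(3, 5) = 5.
Therefore ρ = 5.

Order ρ = 5.


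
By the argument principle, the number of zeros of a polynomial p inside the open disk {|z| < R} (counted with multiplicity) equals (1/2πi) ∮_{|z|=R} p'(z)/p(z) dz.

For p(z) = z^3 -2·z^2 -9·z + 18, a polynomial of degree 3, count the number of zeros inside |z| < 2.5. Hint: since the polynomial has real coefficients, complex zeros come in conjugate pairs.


The zeros of p are: -3, 3, 2.
Their magnitudes are: 3, 3, 2.
Zeros with |z| < R = 2.5: 2.
Count = 1.
By the argument principle, (1/2πi) ∮_{|z|=R} p'(z)/p(z) dz equals exactly this count.

Number of zeros inside |z| < 2.5: 1.


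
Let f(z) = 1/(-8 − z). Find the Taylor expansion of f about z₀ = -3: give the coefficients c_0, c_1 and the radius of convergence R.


Let w = z − z₀, so z = z₀ + w.
Then -8 − z = -8 − (z₀ + w) = (-8 − z₀) − w = -5 − w.
f(z) = 1/(-5 − w) = (1/(-5)) · 1/(1 − w/(-5)) = Σ_{n≥0} w^n / (-5)^(n+1).
So c_n = 1/(-5)^(n+1):
  c_0 = 1/(-5)^1 = -1/5.
  c_1 = 1/(-5)^2 = 1/25.
The series is valid for |w/d| < 1, i.e. |z − z₀| < |d|.
Radius of convergence: R = |-8 − z₀| = |-5| = 5 (distance from z₀ to the singularity z = -8).

c_0 = -1/5, c_1 = 1/25; R = 5.


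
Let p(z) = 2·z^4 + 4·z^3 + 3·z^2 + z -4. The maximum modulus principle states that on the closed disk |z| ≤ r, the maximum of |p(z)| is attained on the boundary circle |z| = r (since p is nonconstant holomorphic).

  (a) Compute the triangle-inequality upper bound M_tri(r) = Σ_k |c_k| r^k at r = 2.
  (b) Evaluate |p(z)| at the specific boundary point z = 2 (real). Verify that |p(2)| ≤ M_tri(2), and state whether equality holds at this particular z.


Coefficients: c_0 = -4, c_1 = 1, c_2 = 3, c_3 = 4, c_4 = 2. Radius r = 2.
Part (a). Triangle bound: M_tri(r) = Σ_k |c_k| r^k
  = |-4|·2^0 + |1|·2^1 + |3|·2^2 + |4|·2^3 + |2|·2^4
  = 4 + 2 + 12 + 32 + 32 = 82.
This bounds M(r) := max_{|z|=r} |p(z)| from above; equality holds iff all terms c_k z^k can be made to align in phase at a single z on |z|=r.
Part (b). At z = 2 (real, on the circle |z| = r):
  p(2) = (-4)·2^0 + (1)·2^1 + (3)·2^2 + (4)·2^3 + (2)·2^4 = 74.
  |p(2)| = 74.
Check: |p(2)| = 74 ≤ 82 = M_tri(2). ✓ Equality does not hold at z = 2 (the coefficients have mixed signs, so the terms do not all align in phase there).

M_tri(2) = 82; |p(2)| = 74; equality at z=2: no.


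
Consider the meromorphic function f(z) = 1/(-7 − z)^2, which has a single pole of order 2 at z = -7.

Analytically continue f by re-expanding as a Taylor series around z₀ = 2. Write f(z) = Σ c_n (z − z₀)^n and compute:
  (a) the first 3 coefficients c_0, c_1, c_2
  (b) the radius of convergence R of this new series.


Let w = z − z₀, so z = z₀ + w.
Then -7 − z = -7 − (z₀ + w) = (-7 − z₀) − w = -9 − w.
f(z) = 1/(-9 − w)^2 = (1/(-9)^2) · (1 − w/(-9))^{−2}.
By the binomial series (1−u)^{−2} = Σ_{n≥0} C(n+1, 1) u^n for |u|<1, with u = w/(-9):
  c_n = C(n+1, 1) / (-9)^(n+2).
  c_0 = 1/(-9)^2 = 1/81.
  c_1 = 2/(-9)^3 = -2/729.
  c_2 = 3/(-9)^4 = 1/2187.
The series is valid for |w/d| < 1, i.e. |z − z₀| < |d|.
Radius of convergence: R = |-7 − z₀| = |-9| = 9 (distance from z₀ to the singularity z = -7).

c_0 = 1/81, c_1 = -2/729, c_2 = 1/2187; R = 9.


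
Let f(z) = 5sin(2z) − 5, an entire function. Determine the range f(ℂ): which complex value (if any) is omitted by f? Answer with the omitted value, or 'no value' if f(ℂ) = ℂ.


Little Picard bounds the complement of f(ℂ) to at most one point.
sin is entire and surjective onto ℂ: for every w ∈ ℂ, sin(ζ) = w has a solution ζ ∈ ℂ (e.g., via the complex inverse arcsin). With ζ = 2z this gives z = ζ/(2). Then 5·sin(2z) takes every value in 5·ℂ = ℂ, and adding -5 is a bijection of ℂ. So f is surjective and omits no value. (Note: only on the real line is sin bounded by [−1, 1].)

Omitted value: no value.


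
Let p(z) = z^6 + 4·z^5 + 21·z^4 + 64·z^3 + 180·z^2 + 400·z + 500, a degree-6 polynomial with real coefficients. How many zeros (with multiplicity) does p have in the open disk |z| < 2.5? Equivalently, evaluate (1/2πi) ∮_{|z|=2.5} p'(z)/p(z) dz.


The zeros of p are: (1 + 3i), (1 - 3i), (-1 + 3i), (-1 - 3i), (-2 + 1i), (-2 - 1i).
Their magnitudes are: 3.162, 3.162, 3.162, 3.162, 2.236, 2.236.
Zeros with |z| < R = 2.5: (-2 + 1i), (-2 - 1i).
Count = 2.
By the argument principle, (1/2πi) ∮_{|z|=R} p'(z)/p(z) dz equals exactly this count.

Number of zeros inside |z| < 2.5: 2.


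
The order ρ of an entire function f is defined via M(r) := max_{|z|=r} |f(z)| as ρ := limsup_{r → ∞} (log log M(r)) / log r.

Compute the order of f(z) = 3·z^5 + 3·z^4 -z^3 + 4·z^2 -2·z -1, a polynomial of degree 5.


|f(z)| ≤ Σ|c_k|·r^k = O(r^5) as r → ∞. Polynomial growth is O(e^{r^ε}) for every ε > 0 (since r^5/e^{r^ε} → 0), so ρ ≤ ε for all ε > 0, i.e. ρ = 0. Every nonconstant polynomial has order 0.
Therefore ρ = 0.

Order ρ = 0.


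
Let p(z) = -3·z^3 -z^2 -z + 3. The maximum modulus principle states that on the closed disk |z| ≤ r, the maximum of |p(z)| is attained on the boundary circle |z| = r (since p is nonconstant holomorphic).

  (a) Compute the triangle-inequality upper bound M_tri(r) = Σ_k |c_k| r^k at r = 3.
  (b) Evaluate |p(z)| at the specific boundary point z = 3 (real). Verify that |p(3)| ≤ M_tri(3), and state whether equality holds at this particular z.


Coefficients: c_0 = 3, c_1 = -1, c_2 = -1, c_3 = -3. Radius r = 3.
Part (a). Triangle bound: M_tri(r) = Σ_k |c_k| r^k
  = |3|·3^0 + |-1|·3^1 + |-1|·3^2 + |-3|·3^3
  = 3 + 3 + 9 + 81 = 96.
This bounds M(r) := max_{|z|=r} |p(z)| from above; equality holds iff all terms c_k z^k can be made to align in phase at a single z on |z|=r.
Part (b). At z = 3 (real, on the circle |z| = r):
  p(3) = (3)·3^0 + (-1)·3^1 + (-1)·3^2 + (-3)·3^3 = -90.
  |p(3)| = 90.
Check: |p(3)| = 90 ≤ 96 = M_tri(3). ✓ Equality does not hold at z = 3 (the coefficients have mixed signs, so the terms do not all align in phase there).

M_tri(3) = 96; |p(3)| = 90; equality at z=3: no.


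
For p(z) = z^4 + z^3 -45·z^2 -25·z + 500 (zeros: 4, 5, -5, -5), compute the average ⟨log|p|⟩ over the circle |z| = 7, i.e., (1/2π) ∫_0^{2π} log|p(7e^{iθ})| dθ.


Zeros: -5, -5, 4, 5; r = 7.
Inside |z| < r: -5, -5, 4, 5. Outside (|z| ≥ r): ∅.
p(0) = 500, so log|p(0)| = log(500) = 6.2146.
Apply Jensen: I(r) = log|p(0)| + Σ_k log(r/|z_k|), summed over zeros inside |z| < r.
  log(r/|z_k|) for z_k = 4: log(7/4) = 0.5596
  log(r/|z_k|) for z_k = 5: log(7/5) = 0.3365
  log(r/|z_k|) for z_k = -5: log(7/5) = 0.3365
  log(r/|z_k|) for z_k = -5: log(7/5) = 0.3365
Sum over inside zeros: 1.5690.
I(r) = log|p(0)| + (inside sum) = 6.2146 + 1.5690 = 7.7836.
Closed form (all zeros inside, monic): I(r) = n·log(r) = 4·log(7) = 7.7836. ✓

I(r) ≈ 7.7836.


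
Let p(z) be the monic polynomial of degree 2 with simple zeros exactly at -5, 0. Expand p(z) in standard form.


The polynomial is p(z) = ∏_{α ∈ S} (z − α), where S = {-5, 0}.
Expanding the product yields: p(z) = z^2 + 5·z.
The resulting polynomial has degree 2 and real coefficients as required.

p(z) = z^2 + 5·z.


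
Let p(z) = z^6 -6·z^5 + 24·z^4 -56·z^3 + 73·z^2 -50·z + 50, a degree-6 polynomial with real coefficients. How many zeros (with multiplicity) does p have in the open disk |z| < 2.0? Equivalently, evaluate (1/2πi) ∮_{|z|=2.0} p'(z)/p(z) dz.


The zeros of p are: (2 + 1i), (2 - 1i), (1 + 3i), (1 - 3i), (0 + 1i), (0 - 1i).
Their magnitudes are: 2.236, 2.236, 3.162, 3.162, 1, 1.
Zeros with |z| < R = 2.0: (0 + 1i), (0 - 1i).
Count = 2.
By the argument principle, (1/2πi) ∮_{|z|=R} p'(z)/p(z) dz equals exactly this count.

Number of zeros inside |z| < 2.0: 2.


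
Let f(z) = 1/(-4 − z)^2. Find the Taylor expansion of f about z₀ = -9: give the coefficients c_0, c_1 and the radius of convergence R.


Let w = z − z₀, so z = z₀ + w.
Then -4 − z = -4 − (z₀ + w) = (-4 − z₀) − w = 5 − w.
f(z) = 1/(5 − w)^2 = (1/(5)^2) · (1 − w/(5))^{−2}.
By the binomial series (1−u)^{−2} = Σ_{n≥0} C(n+1, 1) u^n for |u|<1, with u = w/(5):
  c_n = C(n+1, 1) / (5)^(n+2).
  c_0 = 1/(5)^2 = 1/25.
  c_1 = 2/(5)^3 = 2/125.
The series is valid for |w/d| < 1, i.e. |z − z₀| < |d|.
Radius of convergence: R = |-4 − z₀| = |5| = 5 (distance from z₀ to the singularity z = -4).

c_0 = 1/25, c_1 = 2/125; R = 5.


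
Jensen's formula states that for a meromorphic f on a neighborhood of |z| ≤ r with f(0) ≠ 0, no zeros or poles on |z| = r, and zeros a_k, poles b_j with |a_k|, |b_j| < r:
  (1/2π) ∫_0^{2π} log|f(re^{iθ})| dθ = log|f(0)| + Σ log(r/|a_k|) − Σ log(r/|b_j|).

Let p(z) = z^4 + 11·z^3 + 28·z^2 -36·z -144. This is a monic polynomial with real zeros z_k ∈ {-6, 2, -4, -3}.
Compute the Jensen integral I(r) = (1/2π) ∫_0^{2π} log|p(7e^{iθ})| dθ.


Zeros: -6, -4, -3, 2; r = 7.
Inside |z| < r: -6, -4, -3, 2. Outside (|z| ≥ r): ∅.
p(0) = -144, so log|p(0)| = log(144) = 4.9698.
Apply Jensen: I(r) = log|p(0)| + Σ_k log(r/|z_k|), summed over zeros inside |z| < r.
  log(r/|z_k|) for z_k = -6: log(7/6) = 0.1542
  log(r/|z_k|) for z_k = 2: log(7/2) = 1.2528
  log(r/|z_k|) for z_k = -4: log(7/4) = 0.5596
  log(r/|z_k|) for z_k = -3: log(7/3) = 0.8473
Sum over inside zeros: 2.8138.
I(r) = log|p(0)| + (inside sum) = 4.9698 + 2.8138 = 7.7836.
Closed form (all zeros inside, monic): I(r) = n·log(r) = 4·log(7) = 7.7836. ✓

I(r) ≈ 7.7836.


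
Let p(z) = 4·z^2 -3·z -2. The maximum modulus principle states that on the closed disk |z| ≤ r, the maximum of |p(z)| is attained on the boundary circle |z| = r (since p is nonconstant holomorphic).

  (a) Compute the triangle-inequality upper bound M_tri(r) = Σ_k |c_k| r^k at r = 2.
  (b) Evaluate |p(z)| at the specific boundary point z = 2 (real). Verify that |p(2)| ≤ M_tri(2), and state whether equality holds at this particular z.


Coefficients: c_0 = -2, c_1 = -3, c_2 = 4. Radius r = 2.
Part (a). Triangle bound: M_tri(r) = Σ_k |c_k| r^k
  = |-2|·2^0 + |-3|·2^1 + |4|·2^2
  = 2 + 6 + 16 = 24.
This bounds M(r) := max_{|z|=r} |p(z)| from above; equality holds iff all terms c_k z^k can be made to align in phase at a single z on |z|=r.
Part (b). At z = 2 (real, on the circle |z| = r):
  p(2) = (-2)·2^0 + (-3)·2^1 + (4)·2^2 = 8.
  |p(2)| = 8.
Check: |p(2)| = 8 ≤ 24 = M_tri(2). ✓ Equality does not hold at z = 2 (the coefficients have mixed signs, so the terms do not all align in phase there).

M_tri(2) = 24; |p(2)| = 8; equality at z=2: no.
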